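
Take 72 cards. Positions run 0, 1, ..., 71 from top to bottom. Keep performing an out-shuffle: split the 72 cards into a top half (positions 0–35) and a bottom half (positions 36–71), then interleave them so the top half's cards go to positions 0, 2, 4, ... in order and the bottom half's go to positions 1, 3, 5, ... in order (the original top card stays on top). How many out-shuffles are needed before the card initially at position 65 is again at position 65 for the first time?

35

Follow position 65 under repeated out-shuffles:
65 → 59 → 47 → 23 → 46 → 21 → 42 → 13 → ... → 65 (length 35)
It first returns after 35 out-shuffles.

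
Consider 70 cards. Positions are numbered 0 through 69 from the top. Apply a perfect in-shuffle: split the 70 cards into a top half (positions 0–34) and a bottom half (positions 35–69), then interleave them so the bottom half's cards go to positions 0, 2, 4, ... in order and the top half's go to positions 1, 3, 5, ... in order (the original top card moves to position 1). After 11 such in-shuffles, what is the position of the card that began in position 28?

Track the card's position through each in-shuffle:
28 → 57 → 44 → 18 → 37 → 4 → 9 → 19 → 39 → 8 → 17 → 35

35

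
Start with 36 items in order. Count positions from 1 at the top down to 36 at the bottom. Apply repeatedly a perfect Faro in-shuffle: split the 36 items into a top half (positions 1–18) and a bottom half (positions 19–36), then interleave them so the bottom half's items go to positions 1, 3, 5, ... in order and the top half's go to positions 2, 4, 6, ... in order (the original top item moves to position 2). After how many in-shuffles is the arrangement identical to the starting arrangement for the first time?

The in-shuffle permutes the 36 positions with cycle lengths [36].
Every item is home exactly when every cycle has completed a whole number of laps, i.e. after lcm(36) = 36 in-shuffles.

36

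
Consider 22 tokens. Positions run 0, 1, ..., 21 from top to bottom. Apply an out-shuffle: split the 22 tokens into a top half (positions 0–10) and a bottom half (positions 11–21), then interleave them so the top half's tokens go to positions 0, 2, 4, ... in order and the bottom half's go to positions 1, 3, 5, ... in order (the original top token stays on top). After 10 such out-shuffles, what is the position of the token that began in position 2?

Track the token's position through each out-shuffle:
2 → 4 → 8 → 16 → 11 → 1 → 2 → 4 → 8 → 16 → 11

11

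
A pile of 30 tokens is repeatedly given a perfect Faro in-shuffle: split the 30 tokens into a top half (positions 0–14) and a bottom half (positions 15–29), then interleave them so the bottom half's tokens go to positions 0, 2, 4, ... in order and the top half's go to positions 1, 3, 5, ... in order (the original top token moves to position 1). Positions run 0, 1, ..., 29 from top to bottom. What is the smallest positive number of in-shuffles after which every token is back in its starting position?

The in-shuffle permutes the 30 positions with cycle lengths [5, 5, 5, 5, 5, 5].
Every token is home exactly when every cycle has completed a whole number of laps, i.e. after lcm(5) = 5 in-shuffles.

5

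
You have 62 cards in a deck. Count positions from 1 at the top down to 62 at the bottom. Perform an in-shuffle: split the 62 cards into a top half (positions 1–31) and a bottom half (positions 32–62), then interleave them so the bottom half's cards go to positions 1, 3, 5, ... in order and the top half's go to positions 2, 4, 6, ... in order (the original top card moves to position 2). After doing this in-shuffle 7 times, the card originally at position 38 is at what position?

Track the card's position through each in-shuffle:
38 → 13 → 26 → 52 → 41 → 19 → 38 → 13

13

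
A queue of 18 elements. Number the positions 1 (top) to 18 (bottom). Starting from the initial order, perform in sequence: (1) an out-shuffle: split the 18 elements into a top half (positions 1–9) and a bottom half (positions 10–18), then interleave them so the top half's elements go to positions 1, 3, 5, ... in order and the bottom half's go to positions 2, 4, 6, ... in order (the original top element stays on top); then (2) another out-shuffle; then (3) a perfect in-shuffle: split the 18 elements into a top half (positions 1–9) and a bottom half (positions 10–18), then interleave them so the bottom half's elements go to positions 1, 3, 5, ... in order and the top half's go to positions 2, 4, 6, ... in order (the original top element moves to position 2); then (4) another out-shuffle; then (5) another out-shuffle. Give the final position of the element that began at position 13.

Track the element from position 13 forward through each operation:
  after op 1 (out-shuffle): 13 → 8
  after op 2 (out-shuffle): 8 → 15
  after op 3 (in-shuffle): 15 → 11
  after op 4 (out-shuffle): 11 → 4
  after op 5 (out-shuffle): 4 → 7

7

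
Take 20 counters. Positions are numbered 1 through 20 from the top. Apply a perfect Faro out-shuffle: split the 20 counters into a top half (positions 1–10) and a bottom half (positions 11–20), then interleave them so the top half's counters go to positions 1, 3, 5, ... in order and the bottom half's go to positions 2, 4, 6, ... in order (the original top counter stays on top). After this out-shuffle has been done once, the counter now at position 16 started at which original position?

Work backwards from position 16, undoing one out-shuffle at a time:
16 ← 18
So the counter now at position 16 started at position 18.

18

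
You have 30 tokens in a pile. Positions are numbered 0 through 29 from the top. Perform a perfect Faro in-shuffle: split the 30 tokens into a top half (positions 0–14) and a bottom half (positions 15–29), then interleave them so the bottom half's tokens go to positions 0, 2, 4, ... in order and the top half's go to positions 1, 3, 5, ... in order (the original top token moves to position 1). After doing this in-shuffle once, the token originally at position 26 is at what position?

22

Track the token's position through each in-shuffle:
26 → 22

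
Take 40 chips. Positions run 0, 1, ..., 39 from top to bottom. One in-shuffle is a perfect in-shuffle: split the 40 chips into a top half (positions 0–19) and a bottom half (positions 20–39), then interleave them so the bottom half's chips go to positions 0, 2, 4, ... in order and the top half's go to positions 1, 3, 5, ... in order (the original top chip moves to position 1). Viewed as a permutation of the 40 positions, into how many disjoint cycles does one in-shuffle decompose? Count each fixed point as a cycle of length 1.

2

Trace each unvisited position around until it returns:
(0 1 3 7 15 31 ... len 20) (2 5 11 23 6 13 ... len 20)
2 cycles in total.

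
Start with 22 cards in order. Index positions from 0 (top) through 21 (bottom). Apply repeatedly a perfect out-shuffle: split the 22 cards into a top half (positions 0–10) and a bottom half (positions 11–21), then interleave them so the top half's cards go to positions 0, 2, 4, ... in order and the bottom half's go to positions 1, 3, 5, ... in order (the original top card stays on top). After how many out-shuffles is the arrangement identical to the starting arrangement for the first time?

6

The out-shuffle permutes the 22 positions with cycle lengths [1, 1, 2, 3, 3, 6, 6].
Every card is home exactly when every cycle has completed a whole number of laps, i.e. after lcm(1, 2, 3, 6) = 6 out-shuffles.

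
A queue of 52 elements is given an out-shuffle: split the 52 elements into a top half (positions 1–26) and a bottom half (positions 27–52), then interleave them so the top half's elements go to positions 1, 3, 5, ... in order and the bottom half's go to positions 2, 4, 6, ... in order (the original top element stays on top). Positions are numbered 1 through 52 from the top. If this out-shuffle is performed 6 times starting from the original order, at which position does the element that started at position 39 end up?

Track the element's position through each out-shuffle:
39 → 26 → 51 → 50 → 48 → 44 → 36

36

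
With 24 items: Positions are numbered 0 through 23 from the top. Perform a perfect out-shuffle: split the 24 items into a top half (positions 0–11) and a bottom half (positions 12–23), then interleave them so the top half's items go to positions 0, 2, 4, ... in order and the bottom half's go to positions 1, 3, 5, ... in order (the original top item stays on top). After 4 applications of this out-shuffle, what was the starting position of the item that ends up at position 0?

0

Work backwards from position 0, undoing one out-shuffle at a time:
0 ← 0 ← 0 ← 0 ← 0
So the item now at position 0 started at position 0.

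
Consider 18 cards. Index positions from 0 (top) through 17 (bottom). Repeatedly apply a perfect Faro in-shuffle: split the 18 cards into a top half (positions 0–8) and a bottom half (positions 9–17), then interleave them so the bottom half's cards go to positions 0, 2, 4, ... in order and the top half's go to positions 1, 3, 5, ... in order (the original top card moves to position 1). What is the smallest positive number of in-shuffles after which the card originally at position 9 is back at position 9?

18

Follow position 9 under repeated in-shuffles:
9 → 0 → 1 → 3 → 7 → 15 → 12 → 6 → 13 → 8 → 17 → 16 → 14 → 10 → 2 → 5 → 11 → 4 → 9
It first returns after 18 in-shuffles.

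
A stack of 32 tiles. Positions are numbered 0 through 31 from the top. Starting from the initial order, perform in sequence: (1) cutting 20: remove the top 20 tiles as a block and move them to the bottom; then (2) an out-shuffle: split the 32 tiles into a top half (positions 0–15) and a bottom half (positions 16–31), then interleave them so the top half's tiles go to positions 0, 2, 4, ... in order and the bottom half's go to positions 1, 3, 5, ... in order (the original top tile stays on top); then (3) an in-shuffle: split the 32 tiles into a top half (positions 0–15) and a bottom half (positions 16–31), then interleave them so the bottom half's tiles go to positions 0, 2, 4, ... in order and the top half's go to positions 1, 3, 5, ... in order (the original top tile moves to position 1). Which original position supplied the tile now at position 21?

25

Undo the operations in reverse order, starting from position 21:
  undo op 3 (in-shuffle, from top half): 21 ← 10
  undo op 2 (out-shuffle, from top half): 10 ← 5
  undo op 1 (cut 20): 5 ← 25
So the tile at position 21 came from original position 25.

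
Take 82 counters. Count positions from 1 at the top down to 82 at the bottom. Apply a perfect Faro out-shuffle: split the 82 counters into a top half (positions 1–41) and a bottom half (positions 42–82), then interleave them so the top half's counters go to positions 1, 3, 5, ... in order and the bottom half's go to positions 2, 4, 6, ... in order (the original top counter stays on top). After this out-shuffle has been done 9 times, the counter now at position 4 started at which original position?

79

Work backwards from position 4, undoing one out-shuffle at a time:
4 ← 43 ← 22 ← 52 ← 67 ← 34 ← 58 ← 70 ← 76 ← 79
So the counter now at position 4 started at position 79.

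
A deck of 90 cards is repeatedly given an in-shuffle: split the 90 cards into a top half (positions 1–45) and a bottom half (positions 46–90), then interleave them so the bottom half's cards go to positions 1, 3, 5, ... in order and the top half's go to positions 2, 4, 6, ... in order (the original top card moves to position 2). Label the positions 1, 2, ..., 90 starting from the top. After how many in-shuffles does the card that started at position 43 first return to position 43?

12

Follow position 43 under repeated in-shuffles:
43 → 86 → 81 → 71 → 51 → 11 → 22 → 44 → 88 → 85 → 79 → 67 → 43
It first returns after 12 in-shuffles.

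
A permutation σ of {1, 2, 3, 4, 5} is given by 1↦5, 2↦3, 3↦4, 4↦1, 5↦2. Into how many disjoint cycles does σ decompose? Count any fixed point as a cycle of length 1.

Cycle decomposition: (1 5 2 3 4).
1 cycle.

1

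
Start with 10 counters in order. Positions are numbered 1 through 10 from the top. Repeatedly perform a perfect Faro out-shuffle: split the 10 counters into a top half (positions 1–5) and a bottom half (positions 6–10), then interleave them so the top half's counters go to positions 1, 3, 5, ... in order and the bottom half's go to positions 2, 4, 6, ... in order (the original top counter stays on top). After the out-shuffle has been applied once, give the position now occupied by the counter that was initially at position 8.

6

Track the counter's position through each out-shuffle:
8 → 6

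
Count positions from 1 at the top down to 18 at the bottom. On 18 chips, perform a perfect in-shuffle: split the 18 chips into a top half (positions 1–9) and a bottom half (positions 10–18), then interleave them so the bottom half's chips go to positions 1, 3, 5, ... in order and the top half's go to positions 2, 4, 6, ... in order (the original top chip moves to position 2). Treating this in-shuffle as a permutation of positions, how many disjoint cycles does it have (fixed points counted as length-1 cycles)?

Trace each unvisited position around until it returns:
(1 2 4 8 16 13 ... len 18)
1 cycle in total.

1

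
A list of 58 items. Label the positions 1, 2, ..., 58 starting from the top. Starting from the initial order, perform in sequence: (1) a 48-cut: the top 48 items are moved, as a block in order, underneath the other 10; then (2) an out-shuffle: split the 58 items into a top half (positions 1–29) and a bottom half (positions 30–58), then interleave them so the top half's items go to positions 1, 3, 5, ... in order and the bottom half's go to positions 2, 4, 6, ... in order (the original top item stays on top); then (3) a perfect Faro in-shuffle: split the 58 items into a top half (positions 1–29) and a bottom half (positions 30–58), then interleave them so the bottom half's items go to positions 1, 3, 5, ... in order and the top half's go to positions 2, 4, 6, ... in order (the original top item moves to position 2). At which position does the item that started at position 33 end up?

Track the item from position 33 forward through each operation:
  after op 1 (cut 48): 33 → 43
  after op 2 (out-shuffle): 43 → 28
  after op 3 (in-shuffle): 28 → 56

56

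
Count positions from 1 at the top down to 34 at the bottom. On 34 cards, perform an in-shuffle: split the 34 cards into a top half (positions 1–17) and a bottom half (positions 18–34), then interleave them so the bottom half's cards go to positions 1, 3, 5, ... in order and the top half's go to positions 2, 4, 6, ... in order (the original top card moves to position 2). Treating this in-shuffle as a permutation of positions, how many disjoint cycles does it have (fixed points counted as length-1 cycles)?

5

Trace each unvisited position around until it returns:
(1 2 4 8 16 32 ... len 12) (3 6 12 24 13 26 ... len 12) (5 10 20) (7 14 28 21) (15 30 25)
5 cycles in total.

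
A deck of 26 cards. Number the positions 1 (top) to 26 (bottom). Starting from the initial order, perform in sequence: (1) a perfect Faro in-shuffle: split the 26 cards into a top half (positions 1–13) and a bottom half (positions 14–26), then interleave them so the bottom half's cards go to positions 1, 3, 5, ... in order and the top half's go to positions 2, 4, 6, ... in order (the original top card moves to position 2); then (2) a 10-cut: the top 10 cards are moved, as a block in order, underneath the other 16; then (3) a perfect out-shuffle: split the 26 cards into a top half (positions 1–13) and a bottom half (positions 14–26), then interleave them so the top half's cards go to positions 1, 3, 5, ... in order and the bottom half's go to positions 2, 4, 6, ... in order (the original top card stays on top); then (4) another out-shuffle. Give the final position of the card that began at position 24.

Track the card from position 24 forward through each operation:
  after op 1 (in-shuffle): 24 → 21
  after op 2 (cut 10): 21 → 11
  after op 3 (out-shuffle): 11 → 21
  after op 4 (out-shuffle): 21 → 16

16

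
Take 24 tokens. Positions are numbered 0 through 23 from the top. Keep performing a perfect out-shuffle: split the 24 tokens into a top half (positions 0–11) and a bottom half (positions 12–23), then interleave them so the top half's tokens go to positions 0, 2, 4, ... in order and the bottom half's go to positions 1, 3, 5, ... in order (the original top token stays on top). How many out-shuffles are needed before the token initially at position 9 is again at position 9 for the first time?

Follow position 9 under repeated out-shuffles:
9 → 18 → 13 → 3 → 6 → 12 → 1 → 2 → 4 → 8 → 16 → 9
It first returns after 11 out-shuffles.

11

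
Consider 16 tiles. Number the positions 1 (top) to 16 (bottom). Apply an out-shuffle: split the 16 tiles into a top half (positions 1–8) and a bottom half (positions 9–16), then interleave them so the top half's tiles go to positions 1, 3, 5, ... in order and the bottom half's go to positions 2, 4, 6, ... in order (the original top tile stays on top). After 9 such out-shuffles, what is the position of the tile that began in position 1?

Position 1 is a fixed point of every out-shuffle, so the tile never moves.

1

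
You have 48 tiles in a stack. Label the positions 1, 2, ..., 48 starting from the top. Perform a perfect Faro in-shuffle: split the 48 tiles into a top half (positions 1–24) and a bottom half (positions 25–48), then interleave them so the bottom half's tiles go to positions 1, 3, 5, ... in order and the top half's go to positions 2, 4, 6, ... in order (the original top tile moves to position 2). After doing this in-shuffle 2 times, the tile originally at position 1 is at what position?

4

Track the tile's position through each in-shuffle:
1 → 2 → 4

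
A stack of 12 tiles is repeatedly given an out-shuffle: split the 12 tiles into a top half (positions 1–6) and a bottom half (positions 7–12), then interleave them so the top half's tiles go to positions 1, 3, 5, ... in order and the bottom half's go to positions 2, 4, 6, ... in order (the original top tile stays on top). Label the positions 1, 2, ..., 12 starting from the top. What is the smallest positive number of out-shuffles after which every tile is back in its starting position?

The out-shuffle permutes the 12 positions with cycle lengths [1, 1, 10].
Every tile is home exactly when every cycle has completed a whole number of laps, i.e. after lcm(1, 10) = 10 out-shuffles.

10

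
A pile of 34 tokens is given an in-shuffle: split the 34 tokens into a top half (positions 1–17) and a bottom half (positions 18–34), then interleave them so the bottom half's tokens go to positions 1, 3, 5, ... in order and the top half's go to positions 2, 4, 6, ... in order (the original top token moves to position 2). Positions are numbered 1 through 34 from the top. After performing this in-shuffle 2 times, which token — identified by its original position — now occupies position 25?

Work backwards from position 25, undoing one in-shuffle at a time:
25 ← 30 ← 15
So the token now at position 25 started at position 15.

15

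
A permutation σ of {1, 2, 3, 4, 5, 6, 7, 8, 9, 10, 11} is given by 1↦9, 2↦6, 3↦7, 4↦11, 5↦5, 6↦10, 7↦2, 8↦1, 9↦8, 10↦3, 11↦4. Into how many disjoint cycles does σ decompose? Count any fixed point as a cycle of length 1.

4

Cycle decomposition: (1 9 8) (2 6 10 3 7) (4 11) (5).
4 cycles.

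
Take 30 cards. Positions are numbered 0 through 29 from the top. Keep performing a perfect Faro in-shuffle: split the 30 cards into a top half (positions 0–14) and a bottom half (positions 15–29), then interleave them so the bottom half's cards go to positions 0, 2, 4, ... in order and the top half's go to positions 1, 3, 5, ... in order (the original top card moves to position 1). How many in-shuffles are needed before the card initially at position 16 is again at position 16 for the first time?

5

Follow position 16 under repeated in-shuffles:
16 → 2 → 5 → 11 → 23 → 16
It first returns after 5 in-shuffles.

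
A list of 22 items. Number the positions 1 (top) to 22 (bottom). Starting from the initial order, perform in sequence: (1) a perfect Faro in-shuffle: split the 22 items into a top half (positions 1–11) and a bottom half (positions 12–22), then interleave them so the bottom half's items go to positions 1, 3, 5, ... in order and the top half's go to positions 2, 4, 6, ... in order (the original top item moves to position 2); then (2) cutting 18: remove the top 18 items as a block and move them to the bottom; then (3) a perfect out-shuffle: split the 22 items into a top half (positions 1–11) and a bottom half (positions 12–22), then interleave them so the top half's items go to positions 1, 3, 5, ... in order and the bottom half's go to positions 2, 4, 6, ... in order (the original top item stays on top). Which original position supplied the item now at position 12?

Undo the operations in reverse order, starting from position 12:
  undo op 3 (out-shuffle, from bottom half): 12 ← 17
  undo op 2 (cut 18): 17 ← 13
  undo op 1 (in-shuffle, from bottom half): 13 ← 18
So the item at position 12 came from original position 18.

18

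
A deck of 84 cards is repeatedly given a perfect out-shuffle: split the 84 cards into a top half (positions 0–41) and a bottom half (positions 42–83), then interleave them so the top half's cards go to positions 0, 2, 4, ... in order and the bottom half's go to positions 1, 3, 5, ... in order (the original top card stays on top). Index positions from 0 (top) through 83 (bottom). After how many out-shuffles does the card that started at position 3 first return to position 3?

82

Follow position 3 under repeated out-shuffles:
3 → 6 → 12 → 24 → 48 → 13 → 26 → 52 → ... → 3 (length 82)
It first returns after 82 out-shuffles.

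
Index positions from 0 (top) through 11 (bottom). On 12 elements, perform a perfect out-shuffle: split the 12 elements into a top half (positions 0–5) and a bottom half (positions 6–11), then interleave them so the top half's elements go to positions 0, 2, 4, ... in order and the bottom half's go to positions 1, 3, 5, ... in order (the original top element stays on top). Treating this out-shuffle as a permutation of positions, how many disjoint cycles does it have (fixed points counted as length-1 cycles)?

3

Trace each unvisited position around until it returns:
(0) (1 2 4 8 5 10 9 7 3 6) (11)
3 cycles in total.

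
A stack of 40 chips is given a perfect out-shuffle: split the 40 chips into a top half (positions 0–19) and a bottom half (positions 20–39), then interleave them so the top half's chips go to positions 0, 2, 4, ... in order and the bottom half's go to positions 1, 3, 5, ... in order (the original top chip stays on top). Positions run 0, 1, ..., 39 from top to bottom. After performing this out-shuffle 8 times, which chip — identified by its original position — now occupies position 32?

Work backwards from position 32, undoing one out-shuffle at a time:
32 ← 16 ← 8 ← 4 ← 2 ← 1 ← 20 ← 10 ← 5
So the chip now at position 32 started at position 5.

5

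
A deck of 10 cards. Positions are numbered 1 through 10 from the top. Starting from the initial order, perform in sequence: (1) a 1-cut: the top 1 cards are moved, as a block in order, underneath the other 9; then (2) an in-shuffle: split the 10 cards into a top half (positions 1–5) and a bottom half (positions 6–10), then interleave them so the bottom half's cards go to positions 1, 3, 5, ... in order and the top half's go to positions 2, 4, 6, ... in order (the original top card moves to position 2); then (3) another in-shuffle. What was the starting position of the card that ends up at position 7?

Undo the operations in reverse order, starting from position 7:
  undo op 3 (in-shuffle, from bottom half): 7 ← 9
  undo op 2 (in-shuffle, from bottom half): 9 ← 10
  undo op 1 (cut 1): 10 ← 1
So the card at position 7 came from original position 1.

1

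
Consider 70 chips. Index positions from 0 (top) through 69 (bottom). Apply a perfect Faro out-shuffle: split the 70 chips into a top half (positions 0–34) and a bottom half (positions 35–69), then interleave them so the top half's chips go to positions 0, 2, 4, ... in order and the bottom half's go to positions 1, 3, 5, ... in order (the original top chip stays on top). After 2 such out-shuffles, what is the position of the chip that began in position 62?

41

Track the chip's position through each out-shuffle:
62 → 55 → 41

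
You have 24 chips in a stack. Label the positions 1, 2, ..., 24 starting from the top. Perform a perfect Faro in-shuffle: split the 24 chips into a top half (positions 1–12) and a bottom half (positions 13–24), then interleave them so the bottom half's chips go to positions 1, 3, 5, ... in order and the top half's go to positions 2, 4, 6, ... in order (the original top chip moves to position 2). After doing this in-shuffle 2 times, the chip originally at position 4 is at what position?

16

Track the chip's position through each in-shuffle:
4 → 8 → 16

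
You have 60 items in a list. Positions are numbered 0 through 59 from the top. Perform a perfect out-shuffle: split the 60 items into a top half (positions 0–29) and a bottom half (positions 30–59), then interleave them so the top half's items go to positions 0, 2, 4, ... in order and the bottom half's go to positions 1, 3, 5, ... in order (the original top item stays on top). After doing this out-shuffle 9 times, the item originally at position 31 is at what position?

Track the item's position through each out-shuffle:
31 → 3 → 6 → 12 → 24 → 48 → 37 → 15 → 30 → 1

1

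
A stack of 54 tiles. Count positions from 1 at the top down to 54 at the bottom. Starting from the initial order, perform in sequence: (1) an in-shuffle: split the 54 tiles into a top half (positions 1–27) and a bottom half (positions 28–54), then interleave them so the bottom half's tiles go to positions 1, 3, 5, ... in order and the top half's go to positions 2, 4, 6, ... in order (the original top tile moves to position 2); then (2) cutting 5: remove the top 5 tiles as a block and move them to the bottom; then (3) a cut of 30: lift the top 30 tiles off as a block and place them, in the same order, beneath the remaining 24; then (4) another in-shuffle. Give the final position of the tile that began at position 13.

35

Track the tile from position 13 forward through each operation:
  after op 1 (in-shuffle): 13 → 26
  after op 2 (cut 5): 26 → 21
  after op 3 (cut 30): 21 → 45
  after op 4 (in-shuffle): 45 → 35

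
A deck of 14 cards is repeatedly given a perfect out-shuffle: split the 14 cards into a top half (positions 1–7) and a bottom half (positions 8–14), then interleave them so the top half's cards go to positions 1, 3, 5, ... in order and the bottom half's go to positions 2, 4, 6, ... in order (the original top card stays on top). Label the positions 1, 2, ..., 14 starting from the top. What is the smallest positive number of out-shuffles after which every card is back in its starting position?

12

The out-shuffle permutes the 14 positions with cycle lengths [1, 1, 12].
Every card is home exactly when every cycle has completed a whole number of laps, i.e. after lcm(1, 12) = 12 out-shuffles.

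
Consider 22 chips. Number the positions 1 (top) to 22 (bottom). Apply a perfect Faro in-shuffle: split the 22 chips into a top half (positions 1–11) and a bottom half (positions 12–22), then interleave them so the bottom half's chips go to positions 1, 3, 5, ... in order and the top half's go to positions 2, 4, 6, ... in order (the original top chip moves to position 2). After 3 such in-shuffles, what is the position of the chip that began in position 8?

Track the chip's position through each in-shuffle:
8 → 16 → 9 → 18

18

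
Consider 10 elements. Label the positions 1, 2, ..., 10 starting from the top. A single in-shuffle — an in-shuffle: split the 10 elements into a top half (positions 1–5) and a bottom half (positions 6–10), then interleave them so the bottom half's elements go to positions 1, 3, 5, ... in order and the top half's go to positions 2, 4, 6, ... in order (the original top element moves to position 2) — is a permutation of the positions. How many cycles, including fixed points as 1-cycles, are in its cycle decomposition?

1

Trace each unvisited position around until it returns:
(1 2 4 8 5 10 9 7 3 6)
1 cycle in total.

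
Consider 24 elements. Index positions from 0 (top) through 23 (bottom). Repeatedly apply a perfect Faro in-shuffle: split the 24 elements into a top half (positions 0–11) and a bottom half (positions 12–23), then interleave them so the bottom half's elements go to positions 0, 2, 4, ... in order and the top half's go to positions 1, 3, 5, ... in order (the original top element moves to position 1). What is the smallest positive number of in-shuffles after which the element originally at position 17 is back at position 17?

Follow position 17 under repeated in-shuffles:
17 → 10 → 21 → 18 → 12 → 0 → 1 → 3 → 7 → 15 → 6 → 13 → 2 → 5 → 11 → 23 → 22 → 20 → 16 → 8 → 17
It first returns after 20 in-shuffles.

20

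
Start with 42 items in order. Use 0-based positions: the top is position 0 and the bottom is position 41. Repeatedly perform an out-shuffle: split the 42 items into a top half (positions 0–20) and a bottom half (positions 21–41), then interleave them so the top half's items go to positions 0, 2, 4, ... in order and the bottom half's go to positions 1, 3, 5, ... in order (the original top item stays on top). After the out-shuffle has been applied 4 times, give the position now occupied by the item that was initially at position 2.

32

Track the item's position through each out-shuffle:
2 → 4 → 8 → 16 → 32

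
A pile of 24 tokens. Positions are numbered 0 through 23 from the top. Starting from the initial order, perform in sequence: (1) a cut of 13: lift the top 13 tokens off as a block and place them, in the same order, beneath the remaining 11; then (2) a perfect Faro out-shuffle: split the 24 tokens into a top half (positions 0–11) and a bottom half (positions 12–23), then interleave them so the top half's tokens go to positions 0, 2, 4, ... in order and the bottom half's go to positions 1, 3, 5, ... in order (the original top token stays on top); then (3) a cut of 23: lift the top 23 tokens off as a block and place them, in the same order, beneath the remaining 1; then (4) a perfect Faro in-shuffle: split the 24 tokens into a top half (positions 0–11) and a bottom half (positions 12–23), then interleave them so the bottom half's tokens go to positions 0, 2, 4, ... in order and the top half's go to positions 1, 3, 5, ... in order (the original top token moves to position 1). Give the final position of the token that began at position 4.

Track the token from position 4 forward through each operation:
  after op 1 (cut 13): 4 → 15
  after op 2 (out-shuffle): 15 → 7
  after op 3 (cut 23): 7 → 8
  after op 4 (in-shuffle): 8 → 17

17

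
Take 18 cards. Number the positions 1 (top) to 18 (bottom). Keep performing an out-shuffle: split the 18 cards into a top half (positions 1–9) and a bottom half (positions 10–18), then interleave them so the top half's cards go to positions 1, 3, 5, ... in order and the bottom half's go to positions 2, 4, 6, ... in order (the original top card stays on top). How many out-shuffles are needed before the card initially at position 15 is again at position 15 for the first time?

8

Follow position 15 under repeated out-shuffles:
15 → 12 → 6 → 11 → 4 → 7 → 13 → 8 → 15
It first returns after 8 out-shuffles.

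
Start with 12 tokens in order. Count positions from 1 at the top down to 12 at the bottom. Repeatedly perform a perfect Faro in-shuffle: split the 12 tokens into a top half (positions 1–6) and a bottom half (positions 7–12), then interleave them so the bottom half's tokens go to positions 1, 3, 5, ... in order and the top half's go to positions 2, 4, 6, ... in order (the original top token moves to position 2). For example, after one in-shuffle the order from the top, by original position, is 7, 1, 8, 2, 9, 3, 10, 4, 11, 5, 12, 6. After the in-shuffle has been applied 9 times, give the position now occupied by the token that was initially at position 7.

9

Track the token's position through each in-shuffle:
7 → 1 → 2 → 4 → 8 → 3 → 6 → 12 → 11 → 9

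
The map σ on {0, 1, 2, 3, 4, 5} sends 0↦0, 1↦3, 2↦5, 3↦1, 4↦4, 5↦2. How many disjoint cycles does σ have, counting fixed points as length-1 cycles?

4

Cycle decomposition: (0) (1 3) (2 5) (4).
4 cycles.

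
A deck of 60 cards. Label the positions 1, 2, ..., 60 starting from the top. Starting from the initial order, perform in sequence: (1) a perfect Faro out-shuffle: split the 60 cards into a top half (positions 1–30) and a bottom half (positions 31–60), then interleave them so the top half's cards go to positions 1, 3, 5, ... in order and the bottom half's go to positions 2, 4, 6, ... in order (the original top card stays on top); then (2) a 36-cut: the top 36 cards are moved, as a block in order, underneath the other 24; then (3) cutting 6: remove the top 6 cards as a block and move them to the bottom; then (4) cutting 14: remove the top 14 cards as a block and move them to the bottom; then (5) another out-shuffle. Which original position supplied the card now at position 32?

Undo the operations in reverse order, starting from position 32:
  undo op 5 (out-shuffle, from bottom half): 32 ← 46
  undo op 4 (cut 14): 46 ← 60
  undo op 3 (cut 6): 60 ← 6
  undo op 2 (cut 36): 6 ← 42
  undo op 1 (out-shuffle, from bottom half): 42 ← 51
So the card at position 32 came from original position 51.

51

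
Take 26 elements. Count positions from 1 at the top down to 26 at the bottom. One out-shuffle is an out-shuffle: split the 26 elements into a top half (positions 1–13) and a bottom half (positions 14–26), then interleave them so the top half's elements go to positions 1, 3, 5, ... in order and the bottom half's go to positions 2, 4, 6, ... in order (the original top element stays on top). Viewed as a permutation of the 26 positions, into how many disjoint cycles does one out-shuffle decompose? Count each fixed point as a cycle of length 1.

Trace each unvisited position around until it returns:
(1) (2 3 5 9 17 8 ... len 20) (6 11 21 16) (26)
4 cycles in total.

4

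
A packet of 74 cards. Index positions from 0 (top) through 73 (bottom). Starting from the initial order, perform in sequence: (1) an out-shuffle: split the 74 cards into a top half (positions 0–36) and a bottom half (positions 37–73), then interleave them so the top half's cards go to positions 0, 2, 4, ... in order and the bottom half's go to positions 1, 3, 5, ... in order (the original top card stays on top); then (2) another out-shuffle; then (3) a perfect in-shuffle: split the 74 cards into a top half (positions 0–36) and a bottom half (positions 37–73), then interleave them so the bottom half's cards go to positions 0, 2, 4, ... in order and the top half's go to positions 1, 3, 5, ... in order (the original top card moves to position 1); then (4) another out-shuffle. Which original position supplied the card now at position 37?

Undo the operations in reverse order, starting from position 37:
  undo op 4 (out-shuffle, from bottom half): 37 ← 55
  undo op 3 (in-shuffle, from top half): 55 ← 27
  undo op 2 (out-shuffle, from bottom half): 27 ← 50
  undo op 1 (out-shuffle, from top half): 50 ← 25
So the card at position 37 came from original position 25.

25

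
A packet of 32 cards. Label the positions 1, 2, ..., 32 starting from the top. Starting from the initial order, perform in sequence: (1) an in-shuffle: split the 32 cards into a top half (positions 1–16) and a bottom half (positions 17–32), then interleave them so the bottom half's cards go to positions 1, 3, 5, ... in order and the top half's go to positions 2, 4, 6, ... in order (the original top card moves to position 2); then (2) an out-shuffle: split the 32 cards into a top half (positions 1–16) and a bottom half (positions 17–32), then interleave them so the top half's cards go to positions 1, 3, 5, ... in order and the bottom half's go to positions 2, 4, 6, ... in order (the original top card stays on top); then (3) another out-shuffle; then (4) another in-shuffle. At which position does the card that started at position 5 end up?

Track the card from position 5 forward through each operation:
  after op 1 (in-shuffle): 5 → 10
  after op 2 (out-shuffle): 10 → 19
  after op 3 (out-shuffle): 19 → 6
  after op 4 (in-shuffle): 6 → 12

12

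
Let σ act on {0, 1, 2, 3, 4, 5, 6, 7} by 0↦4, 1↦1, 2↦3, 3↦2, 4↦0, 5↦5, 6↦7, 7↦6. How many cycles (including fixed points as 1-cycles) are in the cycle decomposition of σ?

5

Cycle decomposition: (0 4) (1) (2 3) (5) (6 7).
5 cycles.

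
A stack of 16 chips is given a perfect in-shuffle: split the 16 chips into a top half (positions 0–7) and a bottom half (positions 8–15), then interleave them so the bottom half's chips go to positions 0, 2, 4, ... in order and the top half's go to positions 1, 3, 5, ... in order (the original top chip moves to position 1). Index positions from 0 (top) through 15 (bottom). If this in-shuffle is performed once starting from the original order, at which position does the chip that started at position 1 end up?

3

Track the chip's position through each in-shuffle:
1 → 3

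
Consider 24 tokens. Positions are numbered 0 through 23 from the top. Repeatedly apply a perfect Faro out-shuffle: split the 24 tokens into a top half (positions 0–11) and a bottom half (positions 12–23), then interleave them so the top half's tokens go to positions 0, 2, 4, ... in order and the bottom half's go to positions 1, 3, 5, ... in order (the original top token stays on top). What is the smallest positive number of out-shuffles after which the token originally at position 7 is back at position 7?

Follow position 7 under repeated out-shuffles:
7 → 14 → 5 → 10 → 20 → 17 → 11 → 22 → 21 → 19 → 15 → 7
It first returns after 11 out-shuffles.

11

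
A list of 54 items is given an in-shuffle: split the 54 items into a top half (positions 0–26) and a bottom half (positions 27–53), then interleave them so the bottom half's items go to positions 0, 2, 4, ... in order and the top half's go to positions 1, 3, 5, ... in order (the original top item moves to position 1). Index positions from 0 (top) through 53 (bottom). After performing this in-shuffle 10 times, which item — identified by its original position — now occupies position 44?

44

Work backwards from position 44, undoing one in-shuffle at a time:
44 ← 49 ← 24 ← 39 ← 19 ← 9 ← 4 ← 29 ← 14 ← 34 ← 44
So the item now at position 44 started at position 44.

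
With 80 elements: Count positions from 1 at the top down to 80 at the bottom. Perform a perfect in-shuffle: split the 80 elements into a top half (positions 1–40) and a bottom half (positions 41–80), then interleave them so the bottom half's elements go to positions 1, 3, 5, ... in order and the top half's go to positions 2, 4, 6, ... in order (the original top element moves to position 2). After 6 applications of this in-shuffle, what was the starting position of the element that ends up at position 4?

Work backwards from position 4, undoing one in-shuffle at a time:
4 ← 2 ← 1 ← 41 ← 61 ← 71 ← 76
So the element now at position 4 started at position 76.

76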